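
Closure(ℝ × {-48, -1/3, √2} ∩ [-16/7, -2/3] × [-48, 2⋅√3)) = [-16/7, -2/3] × {-48, -1/3, √2}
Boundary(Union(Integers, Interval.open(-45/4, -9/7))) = Union(Complement(Integers, Interval.open(-45/4, -9/7)), {-45/4, -9/7})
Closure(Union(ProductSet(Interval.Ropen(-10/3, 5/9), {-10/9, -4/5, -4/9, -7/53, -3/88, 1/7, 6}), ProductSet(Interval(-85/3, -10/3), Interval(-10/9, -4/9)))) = Union(ProductSet(Interval(-85/3, -10/3), Interval(-10/9, -4/9)), ProductSet(Interval(-10/3, 5/9), {-10/9, -4/5, -4/9, -7/53, -3/88, 1/7, 6}))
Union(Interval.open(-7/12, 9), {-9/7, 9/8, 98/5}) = Union({-9/7, 98/5}, Interval.open(-7/12, 9))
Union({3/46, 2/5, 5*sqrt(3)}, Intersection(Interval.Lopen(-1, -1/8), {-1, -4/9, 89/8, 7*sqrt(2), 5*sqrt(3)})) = {-4/9, 3/46, 2/5, 5*sqrt(3)}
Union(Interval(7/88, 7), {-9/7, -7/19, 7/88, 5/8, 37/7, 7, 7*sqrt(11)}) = Union({-9/7, -7/19, 7*sqrt(11)}, Interval(7/88, 7))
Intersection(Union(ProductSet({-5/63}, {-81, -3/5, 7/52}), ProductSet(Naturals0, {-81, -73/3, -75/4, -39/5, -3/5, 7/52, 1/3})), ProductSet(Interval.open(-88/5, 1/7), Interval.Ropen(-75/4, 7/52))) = Union(ProductSet({-5/63}, {-3/5}), ProductSet(Range(0, 1, 1), {-75/4, -39/5, -3/5}))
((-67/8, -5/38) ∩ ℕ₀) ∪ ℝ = ℝ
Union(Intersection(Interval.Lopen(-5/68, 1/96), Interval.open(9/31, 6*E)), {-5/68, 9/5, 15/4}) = {-5/68, 9/5, 15/4}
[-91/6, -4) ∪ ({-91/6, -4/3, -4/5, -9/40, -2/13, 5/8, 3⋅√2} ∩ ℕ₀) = [-91/6, -4)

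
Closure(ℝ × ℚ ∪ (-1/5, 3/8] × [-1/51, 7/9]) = ((-1/5, 3/8] × [-1/51, 7/9]) ∪ (((-∞, -1/5] ∪ [3/8, ∞)) × ℝ) ∪ (ℝ × (ℚ ∪ (-∞, -1/51] ∪ [7/9, ∞)))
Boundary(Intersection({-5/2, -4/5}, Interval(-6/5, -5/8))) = {-4/5}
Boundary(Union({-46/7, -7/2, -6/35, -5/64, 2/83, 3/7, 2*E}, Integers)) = Union({-46/7, -7/2, -6/35, -5/64, 2/83, 3/7, 2*E}, Integers)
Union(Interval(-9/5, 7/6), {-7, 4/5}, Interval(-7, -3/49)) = Interval(-7, 7/6)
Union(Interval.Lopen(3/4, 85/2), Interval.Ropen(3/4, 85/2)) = Interval(3/4, 85/2)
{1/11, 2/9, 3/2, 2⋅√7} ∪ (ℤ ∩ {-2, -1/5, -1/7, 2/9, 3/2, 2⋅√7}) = {-2, 1/11, 2/9, 3/2, 2⋅√7}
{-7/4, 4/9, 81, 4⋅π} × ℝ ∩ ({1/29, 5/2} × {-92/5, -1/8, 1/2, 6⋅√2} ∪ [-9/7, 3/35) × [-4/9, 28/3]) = ∅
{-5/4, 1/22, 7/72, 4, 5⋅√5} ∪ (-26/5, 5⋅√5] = (-26/5, 5⋅√5]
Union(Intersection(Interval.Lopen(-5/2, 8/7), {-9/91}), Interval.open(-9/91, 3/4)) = Interval.Ropen(-9/91, 3/4)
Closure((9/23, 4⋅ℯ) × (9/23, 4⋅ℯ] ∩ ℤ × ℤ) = {1, 2, …, 10} × {1, 2, …, 10}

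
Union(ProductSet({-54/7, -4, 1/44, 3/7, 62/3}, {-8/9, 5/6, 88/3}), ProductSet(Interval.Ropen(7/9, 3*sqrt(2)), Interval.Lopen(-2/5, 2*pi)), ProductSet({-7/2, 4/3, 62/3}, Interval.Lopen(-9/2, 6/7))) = Union(ProductSet({-7/2, 4/3, 62/3}, Interval.Lopen(-9/2, 6/7)), ProductSet({-54/7, -4, 1/44, 3/7, 62/3}, {-8/9, 5/6, 88/3}), ProductSet(Interval.Ropen(7/9, 3*sqrt(2)), Interval.Lopen(-2/5, 2*pi)))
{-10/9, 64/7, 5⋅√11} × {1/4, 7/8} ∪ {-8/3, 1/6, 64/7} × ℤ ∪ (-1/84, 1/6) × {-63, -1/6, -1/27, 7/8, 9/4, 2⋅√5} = ({-8/3, 1/6, 64/7} × ℤ) ∪ ({-10/9, 64/7, 5⋅√11} × {1/4, 7/8}) ∪ ((-1/84, 1/6) × {-63, -1/6, -1/27, 7/8, 9/4, 2⋅√5})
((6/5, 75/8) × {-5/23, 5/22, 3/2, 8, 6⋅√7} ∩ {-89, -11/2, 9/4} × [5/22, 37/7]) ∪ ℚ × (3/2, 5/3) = ({9/4} × {5/22, 3/2}) ∪ (ℚ × (3/2, 5/3))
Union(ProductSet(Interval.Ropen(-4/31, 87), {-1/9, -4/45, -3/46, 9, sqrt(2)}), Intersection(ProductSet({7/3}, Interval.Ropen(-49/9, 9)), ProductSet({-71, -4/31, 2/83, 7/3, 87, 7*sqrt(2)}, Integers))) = Union(ProductSet({7/3}, Range(-5, 9, 1)), ProductSet(Interval.Ropen(-4/31, 87), {-1/9, -4/45, -3/46, 9, sqrt(2)}))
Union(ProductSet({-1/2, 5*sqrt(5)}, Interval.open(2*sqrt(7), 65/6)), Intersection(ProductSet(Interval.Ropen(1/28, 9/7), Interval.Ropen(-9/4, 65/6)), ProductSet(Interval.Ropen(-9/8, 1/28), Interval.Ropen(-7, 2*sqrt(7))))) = ProductSet({-1/2, 5*sqrt(5)}, Interval.open(2*sqrt(7), 65/6))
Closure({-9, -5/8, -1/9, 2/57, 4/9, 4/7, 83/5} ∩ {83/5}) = {83/5}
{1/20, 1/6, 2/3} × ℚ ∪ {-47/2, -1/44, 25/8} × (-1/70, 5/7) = ({1/20, 1/6, 2/3} × ℚ) ∪ ({-47/2, -1/44, 25/8} × (-1/70, 5/7))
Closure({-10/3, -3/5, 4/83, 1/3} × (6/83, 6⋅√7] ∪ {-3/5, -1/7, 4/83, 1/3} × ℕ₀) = ({-3/5, -1/7, 4/83, 1/3} × ℕ₀) ∪ ({-10/3, -3/5, 4/83, 1/3} × [6/83, 6⋅√7])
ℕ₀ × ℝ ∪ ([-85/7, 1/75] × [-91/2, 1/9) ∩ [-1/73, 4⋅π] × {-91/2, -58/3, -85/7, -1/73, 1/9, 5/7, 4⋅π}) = (ℕ₀ × ℝ) ∪ ([-1/73, 1/75] × {-91/2, -58/3, -85/7, -1/73})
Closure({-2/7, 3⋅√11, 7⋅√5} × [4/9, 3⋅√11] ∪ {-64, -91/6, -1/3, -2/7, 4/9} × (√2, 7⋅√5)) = ({-64, -91/6, -1/3, -2/7, 4/9} × [√2, 7⋅√5]) ∪ ({-2/7, 3⋅√11, 7⋅√5} × [4/9, 3⋅√11])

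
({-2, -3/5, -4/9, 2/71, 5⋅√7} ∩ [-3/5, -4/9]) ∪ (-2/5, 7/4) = {-3/5, -4/9} ∪ (-2/5, 7/4)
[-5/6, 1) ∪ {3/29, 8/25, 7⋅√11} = [-5/6, 1) ∪ {7⋅√11}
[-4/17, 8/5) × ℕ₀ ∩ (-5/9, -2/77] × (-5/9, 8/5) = [-4/17, -2/77] × {0, 1}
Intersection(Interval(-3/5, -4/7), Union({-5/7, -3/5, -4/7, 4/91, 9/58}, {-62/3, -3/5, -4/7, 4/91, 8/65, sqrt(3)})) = {-3/5, -4/7}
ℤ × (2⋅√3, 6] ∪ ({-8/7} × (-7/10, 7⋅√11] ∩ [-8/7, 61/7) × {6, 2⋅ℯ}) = ({-8/7} × {6, 2⋅ℯ}) ∪ (ℤ × (2⋅√3, 6])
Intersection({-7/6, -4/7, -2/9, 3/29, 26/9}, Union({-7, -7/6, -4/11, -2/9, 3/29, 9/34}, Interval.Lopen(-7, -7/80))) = {-7/6, -4/7, -2/9, 3/29}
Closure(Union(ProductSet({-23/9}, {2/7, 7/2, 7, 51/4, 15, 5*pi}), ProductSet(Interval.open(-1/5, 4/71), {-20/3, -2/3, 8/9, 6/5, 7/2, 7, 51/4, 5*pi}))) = Union(ProductSet({-23/9}, {2/7, 7/2, 7, 51/4, 15, 5*pi}), ProductSet(Interval(-1/5, 4/71), {-20/3, -2/3, 8/9, 6/5, 7/2, 7, 51/4, 5*pi}))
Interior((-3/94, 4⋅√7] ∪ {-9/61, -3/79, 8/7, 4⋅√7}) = (-3/94, 4⋅√7)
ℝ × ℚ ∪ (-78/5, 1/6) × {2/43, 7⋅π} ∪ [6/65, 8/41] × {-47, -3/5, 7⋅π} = (ℝ × ℚ) ∪ ((-78/5, 1/6) × {2/43, 7⋅π}) ∪ ([6/65, 8/41] × {-47, -3/5, 7⋅π})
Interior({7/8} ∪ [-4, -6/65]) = (-4, -6/65)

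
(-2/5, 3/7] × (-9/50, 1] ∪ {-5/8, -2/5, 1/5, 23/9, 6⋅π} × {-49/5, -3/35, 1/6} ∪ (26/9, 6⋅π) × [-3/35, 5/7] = ((-2/5, 3/7] × (-9/50, 1]) ∪ ({-5/8, -2/5, 1/5, 23/9, 6⋅π} × {-49/5, -3/35, 1/6}) ∪ ((26/9, 6⋅π) × [-3/35, 5/7])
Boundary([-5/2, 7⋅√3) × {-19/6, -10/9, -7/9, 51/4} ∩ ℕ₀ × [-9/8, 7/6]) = {0, 1, …, 12} × {-10/9, -7/9}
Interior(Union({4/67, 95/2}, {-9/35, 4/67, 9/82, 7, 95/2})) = EmptySet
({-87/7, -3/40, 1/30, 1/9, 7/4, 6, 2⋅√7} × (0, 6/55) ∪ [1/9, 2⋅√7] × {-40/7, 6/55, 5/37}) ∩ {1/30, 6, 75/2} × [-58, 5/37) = {1/30, 6} × (0, 6/55)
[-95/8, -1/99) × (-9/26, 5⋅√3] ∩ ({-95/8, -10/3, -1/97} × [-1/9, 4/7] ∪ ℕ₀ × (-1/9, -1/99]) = {-95/8, -10/3, -1/97} × [-1/9, 4/7]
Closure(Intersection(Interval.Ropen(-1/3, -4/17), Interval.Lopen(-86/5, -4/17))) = Interval(-1/3, -4/17)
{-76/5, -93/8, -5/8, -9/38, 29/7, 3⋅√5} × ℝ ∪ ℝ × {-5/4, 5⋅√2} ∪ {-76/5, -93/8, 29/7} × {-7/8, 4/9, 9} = (ℝ × {-5/4, 5⋅√2}) ∪ ({-76/5, -93/8, -5/8, -9/38, 29/7, 3⋅√5} × ℝ)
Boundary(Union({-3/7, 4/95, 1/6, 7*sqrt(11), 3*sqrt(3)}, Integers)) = Union({-3/7, 4/95, 1/6, 7*sqrt(11), 3*sqrt(3)}, Integers)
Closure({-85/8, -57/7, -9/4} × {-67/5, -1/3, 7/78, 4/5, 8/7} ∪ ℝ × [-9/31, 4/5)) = (ℝ × [-9/31, 4/5]) ∪ ({-85/8, -57/7, -9/4} × {-67/5, -1/3, 7/78, 4/5, 8/7})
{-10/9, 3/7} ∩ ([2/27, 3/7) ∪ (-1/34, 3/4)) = {3/7}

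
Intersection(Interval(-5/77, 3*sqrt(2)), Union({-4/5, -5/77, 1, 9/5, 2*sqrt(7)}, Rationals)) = Intersection(Interval(-5/77, 3*sqrt(2)), Rationals)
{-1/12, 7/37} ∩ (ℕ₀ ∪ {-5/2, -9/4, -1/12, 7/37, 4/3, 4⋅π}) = {-1/12, 7/37}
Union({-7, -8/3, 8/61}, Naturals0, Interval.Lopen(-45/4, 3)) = Union(Interval.Lopen(-45/4, 3), Naturals0)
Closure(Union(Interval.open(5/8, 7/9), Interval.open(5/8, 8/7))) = Interval(5/8, 8/7)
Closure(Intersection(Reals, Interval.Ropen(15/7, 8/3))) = Interval(15/7, 8/3)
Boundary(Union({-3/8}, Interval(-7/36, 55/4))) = {-3/8, -7/36, 55/4}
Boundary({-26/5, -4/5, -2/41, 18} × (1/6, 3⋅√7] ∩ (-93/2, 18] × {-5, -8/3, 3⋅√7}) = {-26/5, -4/5, -2/41, 18} × {3⋅√7}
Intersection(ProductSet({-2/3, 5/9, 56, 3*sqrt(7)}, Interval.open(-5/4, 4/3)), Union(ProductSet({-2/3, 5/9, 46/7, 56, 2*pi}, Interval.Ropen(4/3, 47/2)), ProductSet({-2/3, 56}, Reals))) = ProductSet({-2/3, 56}, Interval.open(-5/4, 4/3))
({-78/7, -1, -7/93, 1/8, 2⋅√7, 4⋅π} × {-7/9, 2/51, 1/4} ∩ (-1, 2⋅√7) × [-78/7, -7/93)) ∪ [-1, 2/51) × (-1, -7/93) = ({-7/93, 1/8} × {-7/9}) ∪ ([-1, 2/51) × (-1, -7/93))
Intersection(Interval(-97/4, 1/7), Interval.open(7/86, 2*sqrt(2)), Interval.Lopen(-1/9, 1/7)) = Interval.Lopen(7/86, 1/7)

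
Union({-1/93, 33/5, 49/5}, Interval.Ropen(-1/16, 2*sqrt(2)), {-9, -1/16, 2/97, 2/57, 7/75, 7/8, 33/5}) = Union({-9, 33/5, 49/5}, Interval.Ropen(-1/16, 2*sqrt(2)))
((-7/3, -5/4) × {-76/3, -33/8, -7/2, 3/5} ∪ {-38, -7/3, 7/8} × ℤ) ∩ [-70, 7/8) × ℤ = {-38, -7/3} × ℤ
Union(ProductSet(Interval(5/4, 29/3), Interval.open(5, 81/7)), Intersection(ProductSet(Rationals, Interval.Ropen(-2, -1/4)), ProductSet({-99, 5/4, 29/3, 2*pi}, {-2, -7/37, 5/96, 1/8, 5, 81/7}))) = Union(ProductSet({-99, 5/4, 29/3}, {-2}), ProductSet(Interval(5/4, 29/3), Interval.open(5, 81/7)))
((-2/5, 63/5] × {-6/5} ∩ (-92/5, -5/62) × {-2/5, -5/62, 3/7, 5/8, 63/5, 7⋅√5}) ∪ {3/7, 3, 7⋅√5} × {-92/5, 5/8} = {3/7, 3, 7⋅√5} × {-92/5, 5/8}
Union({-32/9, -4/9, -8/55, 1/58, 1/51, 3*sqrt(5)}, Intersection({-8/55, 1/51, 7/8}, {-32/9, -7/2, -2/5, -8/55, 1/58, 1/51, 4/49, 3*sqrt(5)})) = {-32/9, -4/9, -8/55, 1/58, 1/51, 3*sqrt(5)}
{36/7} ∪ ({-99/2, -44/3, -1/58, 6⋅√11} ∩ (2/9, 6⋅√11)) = {36/7}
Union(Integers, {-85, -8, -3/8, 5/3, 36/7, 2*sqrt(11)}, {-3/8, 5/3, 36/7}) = Union({-3/8, 5/3, 36/7, 2*sqrt(11)}, Integers)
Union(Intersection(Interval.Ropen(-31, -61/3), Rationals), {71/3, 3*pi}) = Union({71/3, 3*pi}, Intersection(Interval.Ropen(-31, -61/3), Rationals))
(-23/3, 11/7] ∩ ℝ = (-23/3, 11/7]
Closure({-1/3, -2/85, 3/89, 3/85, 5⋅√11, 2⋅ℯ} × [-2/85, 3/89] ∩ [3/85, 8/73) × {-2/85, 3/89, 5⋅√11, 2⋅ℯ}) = {3/85} × {-2/85, 3/89}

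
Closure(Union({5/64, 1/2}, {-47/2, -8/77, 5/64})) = {-47/2, -8/77, 5/64, 1/2}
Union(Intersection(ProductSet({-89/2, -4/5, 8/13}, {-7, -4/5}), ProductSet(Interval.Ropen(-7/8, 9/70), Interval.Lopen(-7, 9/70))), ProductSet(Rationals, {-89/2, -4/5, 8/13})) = ProductSet(Rationals, {-89/2, -4/5, 8/13})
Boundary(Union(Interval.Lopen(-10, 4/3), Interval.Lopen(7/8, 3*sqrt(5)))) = {-10, 3*sqrt(5)}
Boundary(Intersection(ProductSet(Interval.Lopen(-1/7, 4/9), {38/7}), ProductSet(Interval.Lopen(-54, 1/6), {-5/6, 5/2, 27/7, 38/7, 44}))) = ProductSet(Interval(-1/7, 1/6), {38/7})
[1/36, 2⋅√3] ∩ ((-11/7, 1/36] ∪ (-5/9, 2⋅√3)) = [1/36, 2⋅√3)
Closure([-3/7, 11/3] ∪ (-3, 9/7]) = [-3, 11/3]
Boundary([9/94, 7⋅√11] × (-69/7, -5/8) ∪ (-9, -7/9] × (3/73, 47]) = ({-9, -7/9} × [3/73, 47]) ∪ ([-9, -7/9] × {3/73, 47}) ∪ ({9/94, 7⋅√11} × [-69/7, -5/8]) ∪ ([9/94, 7⋅√11] × {-69/7, -5/8})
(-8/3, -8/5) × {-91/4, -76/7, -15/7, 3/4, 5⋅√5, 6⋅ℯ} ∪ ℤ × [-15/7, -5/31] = (ℤ × [-15/7, -5/31]) ∪ ((-8/3, -8/5) × {-91/4, -76/7, -15/7, 3/4, 5⋅√5, 6⋅ℯ})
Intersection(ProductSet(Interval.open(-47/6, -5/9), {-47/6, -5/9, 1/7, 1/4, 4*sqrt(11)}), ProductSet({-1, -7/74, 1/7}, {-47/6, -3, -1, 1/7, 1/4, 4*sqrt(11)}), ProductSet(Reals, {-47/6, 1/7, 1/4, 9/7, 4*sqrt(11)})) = ProductSet({-1}, {-47/6, 1/7, 1/4, 4*sqrt(11)})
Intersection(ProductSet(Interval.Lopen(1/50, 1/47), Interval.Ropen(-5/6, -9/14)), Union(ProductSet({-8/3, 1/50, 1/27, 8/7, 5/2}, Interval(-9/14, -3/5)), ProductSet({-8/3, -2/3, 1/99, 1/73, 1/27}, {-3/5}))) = EmptySet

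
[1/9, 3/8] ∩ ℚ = ℚ ∩ [1/9, 3/8]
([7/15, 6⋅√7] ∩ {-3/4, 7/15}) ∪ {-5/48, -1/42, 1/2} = {-5/48, -1/42, 7/15, 1/2}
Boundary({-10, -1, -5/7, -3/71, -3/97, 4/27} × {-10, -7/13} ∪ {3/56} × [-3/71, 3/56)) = ({3/56} × [-3/71, 3/56]) ∪ ({-10, -1, -5/7, -3/71, -3/97, 4/27} × {-10, -7/13})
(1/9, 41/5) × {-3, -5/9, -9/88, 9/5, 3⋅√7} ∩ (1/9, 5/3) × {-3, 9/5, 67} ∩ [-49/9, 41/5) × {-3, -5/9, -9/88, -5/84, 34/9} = (1/9, 5/3) × {-3}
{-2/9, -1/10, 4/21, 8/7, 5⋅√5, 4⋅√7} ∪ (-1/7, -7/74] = {-2/9, 4/21, 8/7, 5⋅√5, 4⋅√7} ∪ (-1/7, -7/74]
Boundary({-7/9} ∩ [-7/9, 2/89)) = {-7/9}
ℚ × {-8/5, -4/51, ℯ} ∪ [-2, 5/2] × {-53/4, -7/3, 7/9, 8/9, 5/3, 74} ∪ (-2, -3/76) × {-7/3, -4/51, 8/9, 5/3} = (ℚ × {-8/5, -4/51, ℯ}) ∪ ((-2, -3/76) × {-7/3, -4/51, 8/9, 5/3}) ∪ ([-2, 5/2] × {-53/4, -7/3, 7/9, 8/9, 5/3, 74})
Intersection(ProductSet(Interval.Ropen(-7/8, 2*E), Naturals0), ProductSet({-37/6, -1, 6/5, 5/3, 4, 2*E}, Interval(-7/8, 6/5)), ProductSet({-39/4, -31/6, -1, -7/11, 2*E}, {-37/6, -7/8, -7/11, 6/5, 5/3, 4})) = EmptySet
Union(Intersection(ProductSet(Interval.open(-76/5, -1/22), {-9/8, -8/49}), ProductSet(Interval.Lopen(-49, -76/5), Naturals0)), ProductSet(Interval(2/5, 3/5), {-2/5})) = ProductSet(Interval(2/5, 3/5), {-2/5})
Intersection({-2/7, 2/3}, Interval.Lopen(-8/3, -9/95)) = {-2/7}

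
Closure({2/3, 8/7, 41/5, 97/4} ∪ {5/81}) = {5/81, 2/3, 8/7, 41/5, 97/4}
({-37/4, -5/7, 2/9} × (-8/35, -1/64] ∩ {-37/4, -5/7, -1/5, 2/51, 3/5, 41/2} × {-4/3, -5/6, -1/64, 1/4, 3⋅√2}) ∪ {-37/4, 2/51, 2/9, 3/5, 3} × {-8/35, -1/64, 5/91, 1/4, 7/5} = ({-37/4, -5/7} × {-1/64}) ∪ ({-37/4, 2/51, 2/9, 3/5, 3} × {-8/35, -1/64, 5/91, 1/4, 7/5})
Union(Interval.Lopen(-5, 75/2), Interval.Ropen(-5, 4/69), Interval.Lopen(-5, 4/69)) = Interval(-5, 75/2)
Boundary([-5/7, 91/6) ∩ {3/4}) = {3/4}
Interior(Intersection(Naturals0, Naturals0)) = EmptySet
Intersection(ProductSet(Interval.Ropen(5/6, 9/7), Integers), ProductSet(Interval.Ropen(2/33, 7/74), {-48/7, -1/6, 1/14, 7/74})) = EmptySet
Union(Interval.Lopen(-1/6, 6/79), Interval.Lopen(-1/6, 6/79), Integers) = Union(Integers, Interval.Lopen(-1/6, 6/79))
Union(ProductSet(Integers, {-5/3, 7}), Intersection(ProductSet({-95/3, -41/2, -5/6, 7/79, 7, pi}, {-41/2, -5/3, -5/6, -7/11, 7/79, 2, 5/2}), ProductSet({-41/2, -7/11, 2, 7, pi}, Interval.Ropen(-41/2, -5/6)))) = Union(ProductSet({-41/2, 7, pi}, {-41/2, -5/3}), ProductSet(Integers, {-5/3, 7}))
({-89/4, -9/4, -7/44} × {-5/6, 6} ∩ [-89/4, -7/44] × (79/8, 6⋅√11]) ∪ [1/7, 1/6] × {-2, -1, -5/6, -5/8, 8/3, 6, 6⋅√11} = [1/7, 1/6] × {-2, -1, -5/6, -5/8, 8/3, 6, 6⋅√11}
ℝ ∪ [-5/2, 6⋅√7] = (-∞, ∞)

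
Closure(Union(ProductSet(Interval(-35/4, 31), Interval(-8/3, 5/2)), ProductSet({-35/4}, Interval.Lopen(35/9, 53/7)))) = Union(ProductSet({-35/4}, Interval(35/9, 53/7)), ProductSet(Interval(-35/4, 31), Interval(-8/3, 5/2)))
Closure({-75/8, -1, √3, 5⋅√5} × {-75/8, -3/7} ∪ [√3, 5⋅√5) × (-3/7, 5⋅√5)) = ({-75/8, -1, √3, 5⋅√5} × {-75/8, -3/7}) ∪ ({√3, 5⋅√5} × [-3/7, 5⋅√5]) ∪ ([√3, 5⋅√5] × {-3/7, 5⋅√5}) ∪ ([√3, 5⋅√5) × (-3/7, 5⋅√5))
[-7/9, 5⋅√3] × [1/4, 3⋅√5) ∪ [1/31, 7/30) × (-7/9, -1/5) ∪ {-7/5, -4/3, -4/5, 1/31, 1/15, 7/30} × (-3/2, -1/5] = ([1/31, 7/30) × (-7/9, -1/5)) ∪ ({-7/5, -4/3, -4/5, 1/31, 1/15, 7/30} × (-3/2, -1/5]) ∪ ([-7/9, 5⋅√3] × [1/4, 3⋅√5))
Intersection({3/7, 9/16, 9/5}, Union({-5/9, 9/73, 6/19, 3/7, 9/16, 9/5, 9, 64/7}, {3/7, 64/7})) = {3/7, 9/16, 9/5}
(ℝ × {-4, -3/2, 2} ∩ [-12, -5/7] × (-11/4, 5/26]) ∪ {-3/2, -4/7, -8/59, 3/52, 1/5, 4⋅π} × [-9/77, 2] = ([-12, -5/7] × {-3/2}) ∪ ({-3/2, -4/7, -8/59, 3/52, 1/5, 4⋅π} × [-9/77, 2])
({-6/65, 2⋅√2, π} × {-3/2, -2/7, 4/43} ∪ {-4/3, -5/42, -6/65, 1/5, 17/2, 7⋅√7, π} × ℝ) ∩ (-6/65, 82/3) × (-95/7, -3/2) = {1/5, 17/2, 7⋅√7, π} × (-95/7, -3/2)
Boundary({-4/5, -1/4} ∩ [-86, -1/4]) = {-4/5, -1/4}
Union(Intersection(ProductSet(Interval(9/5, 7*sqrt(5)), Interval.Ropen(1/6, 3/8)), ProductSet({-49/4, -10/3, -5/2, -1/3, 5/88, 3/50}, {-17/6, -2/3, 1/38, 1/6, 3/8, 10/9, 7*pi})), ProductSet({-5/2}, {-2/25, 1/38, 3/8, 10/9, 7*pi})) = ProductSet({-5/2}, {-2/25, 1/38, 3/8, 10/9, 7*pi})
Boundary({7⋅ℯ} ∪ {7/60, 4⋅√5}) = {7/60, 4⋅√5, 7⋅ℯ}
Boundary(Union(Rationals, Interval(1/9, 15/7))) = Union(Interval(-oo, 1/9), Interval(15/7, oo))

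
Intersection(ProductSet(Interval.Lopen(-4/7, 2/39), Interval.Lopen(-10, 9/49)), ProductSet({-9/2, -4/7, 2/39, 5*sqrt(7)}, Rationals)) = ProductSet({2/39}, Intersection(Interval.Lopen(-10, 9/49), Rationals))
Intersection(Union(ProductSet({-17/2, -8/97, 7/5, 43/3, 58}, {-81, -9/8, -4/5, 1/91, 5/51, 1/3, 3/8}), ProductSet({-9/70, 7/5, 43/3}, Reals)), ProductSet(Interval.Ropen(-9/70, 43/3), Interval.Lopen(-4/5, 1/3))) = Union(ProductSet({-9/70, 7/5}, Interval.Lopen(-4/5, 1/3)), ProductSet({-8/97, 7/5}, {1/91, 5/51, 1/3}))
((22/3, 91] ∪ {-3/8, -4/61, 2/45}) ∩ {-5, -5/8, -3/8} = {-3/8}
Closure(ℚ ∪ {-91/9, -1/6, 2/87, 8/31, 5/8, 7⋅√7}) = ℝ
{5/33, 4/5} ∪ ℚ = ℚ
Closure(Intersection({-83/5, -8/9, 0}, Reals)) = {-83/5, -8/9, 0}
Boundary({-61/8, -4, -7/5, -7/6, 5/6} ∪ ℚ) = ℝ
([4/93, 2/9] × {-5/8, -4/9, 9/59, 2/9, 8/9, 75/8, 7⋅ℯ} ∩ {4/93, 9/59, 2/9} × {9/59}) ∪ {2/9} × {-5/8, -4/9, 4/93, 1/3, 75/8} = ({4/93, 9/59, 2/9} × {9/59}) ∪ ({2/9} × {-5/8, -4/9, 4/93, 1/3, 75/8})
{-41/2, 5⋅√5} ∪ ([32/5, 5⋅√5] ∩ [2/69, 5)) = {-41/2, 5⋅√5}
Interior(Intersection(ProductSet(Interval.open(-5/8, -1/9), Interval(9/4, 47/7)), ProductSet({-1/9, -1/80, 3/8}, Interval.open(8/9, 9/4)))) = EmptySet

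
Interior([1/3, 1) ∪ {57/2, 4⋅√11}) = (1/3, 1)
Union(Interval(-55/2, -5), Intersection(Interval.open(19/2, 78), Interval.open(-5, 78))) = Union(Interval(-55/2, -5), Interval.open(19/2, 78))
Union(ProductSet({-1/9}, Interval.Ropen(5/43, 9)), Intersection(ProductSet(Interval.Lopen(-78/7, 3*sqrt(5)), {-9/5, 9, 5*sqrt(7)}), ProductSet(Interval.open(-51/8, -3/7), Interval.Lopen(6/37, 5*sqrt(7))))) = Union(ProductSet({-1/9}, Interval.Ropen(5/43, 9)), ProductSet(Interval.open(-51/8, -3/7), {9, 5*sqrt(7)}))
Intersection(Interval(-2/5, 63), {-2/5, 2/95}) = {-2/5, 2/95}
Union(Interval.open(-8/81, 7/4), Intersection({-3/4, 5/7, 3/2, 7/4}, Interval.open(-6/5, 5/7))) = Union({-3/4}, Interval.open(-8/81, 7/4))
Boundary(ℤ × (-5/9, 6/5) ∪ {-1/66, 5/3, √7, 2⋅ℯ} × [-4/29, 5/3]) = (ℤ × [-5/9, 6/5]) ∪ ({-1/66, 5/3, √7, 2⋅ℯ} × [-4/29, 5/3])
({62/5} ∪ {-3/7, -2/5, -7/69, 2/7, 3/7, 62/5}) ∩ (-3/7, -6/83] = {-2/5, -7/69}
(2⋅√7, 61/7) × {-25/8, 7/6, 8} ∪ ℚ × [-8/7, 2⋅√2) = (ℚ × [-8/7, 2⋅√2)) ∪ ((2⋅√7, 61/7) × {-25/8, 7/6, 8})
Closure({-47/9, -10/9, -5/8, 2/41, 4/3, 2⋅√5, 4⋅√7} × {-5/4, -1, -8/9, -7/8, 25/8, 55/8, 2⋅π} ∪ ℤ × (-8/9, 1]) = (ℤ × [-8/9, 1]) ∪ ({-47/9, -10/9, -5/8, 2/41, 4/3, 2⋅√5, 4⋅√7} × {-5/4, -1, -8/9, -7/8, 25/8, 55/8, 2⋅π})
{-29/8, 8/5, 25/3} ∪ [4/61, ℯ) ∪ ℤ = ℤ ∪ {-29/8, 25/3} ∪ [4/61, ℯ)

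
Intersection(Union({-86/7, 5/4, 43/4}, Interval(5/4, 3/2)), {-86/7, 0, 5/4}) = {-86/7, 5/4}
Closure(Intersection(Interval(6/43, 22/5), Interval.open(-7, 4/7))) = Interval(6/43, 4/7)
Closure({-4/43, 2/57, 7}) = {-4/43, 2/57, 7}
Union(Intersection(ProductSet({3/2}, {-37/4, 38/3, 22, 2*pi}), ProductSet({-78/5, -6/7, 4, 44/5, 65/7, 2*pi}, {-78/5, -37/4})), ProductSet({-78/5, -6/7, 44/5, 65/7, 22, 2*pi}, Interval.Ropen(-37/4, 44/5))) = ProductSet({-78/5, -6/7, 44/5, 65/7, 22, 2*pi}, Interval.Ropen(-37/4, 44/5))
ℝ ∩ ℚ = ℚ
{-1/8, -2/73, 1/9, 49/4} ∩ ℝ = {-1/8, -2/73, 1/9, 49/4}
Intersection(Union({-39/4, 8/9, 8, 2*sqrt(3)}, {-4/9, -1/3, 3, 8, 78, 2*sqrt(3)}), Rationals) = {-39/4, -4/9, -1/3, 8/9, 3, 8, 78}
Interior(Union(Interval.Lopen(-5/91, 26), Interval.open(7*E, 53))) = Interval.open(-5/91, 53)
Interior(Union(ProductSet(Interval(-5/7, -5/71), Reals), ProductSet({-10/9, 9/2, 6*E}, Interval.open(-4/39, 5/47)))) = ProductSet(Interval.open(-5/7, -5/71), Reals)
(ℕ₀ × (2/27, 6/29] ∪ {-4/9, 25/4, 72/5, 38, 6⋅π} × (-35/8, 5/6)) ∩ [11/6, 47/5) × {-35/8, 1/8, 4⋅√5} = ({2, 3, …, 9} ∪ {25/4}) × {1/8}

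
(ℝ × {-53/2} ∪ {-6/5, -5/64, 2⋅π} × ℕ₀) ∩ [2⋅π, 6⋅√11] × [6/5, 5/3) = ∅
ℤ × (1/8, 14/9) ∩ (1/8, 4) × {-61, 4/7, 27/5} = {1, 2, 3} × {4/7}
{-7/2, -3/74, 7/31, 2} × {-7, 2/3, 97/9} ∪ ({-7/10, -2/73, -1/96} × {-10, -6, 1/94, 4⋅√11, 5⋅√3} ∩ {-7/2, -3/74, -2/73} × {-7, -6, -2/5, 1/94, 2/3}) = ({-2/73} × {-6, 1/94}) ∪ ({-7/2, -3/74, 7/31, 2} × {-7, 2/3, 97/9})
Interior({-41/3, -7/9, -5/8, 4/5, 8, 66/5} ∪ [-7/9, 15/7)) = (-7/9, 15/7)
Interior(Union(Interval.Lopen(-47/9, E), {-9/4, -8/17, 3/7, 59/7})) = Interval.open(-47/9, E)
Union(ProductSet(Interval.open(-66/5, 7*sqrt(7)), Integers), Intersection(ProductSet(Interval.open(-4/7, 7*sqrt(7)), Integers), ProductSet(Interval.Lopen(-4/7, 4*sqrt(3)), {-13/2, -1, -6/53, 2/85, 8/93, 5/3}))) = ProductSet(Interval.open(-66/5, 7*sqrt(7)), Integers)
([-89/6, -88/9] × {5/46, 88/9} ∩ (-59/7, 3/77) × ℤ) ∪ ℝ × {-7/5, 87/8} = ℝ × {-7/5, 87/8}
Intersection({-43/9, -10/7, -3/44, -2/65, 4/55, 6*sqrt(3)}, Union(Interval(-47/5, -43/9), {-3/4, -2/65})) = {-43/9, -2/65}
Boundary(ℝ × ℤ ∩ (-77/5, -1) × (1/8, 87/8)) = [-77/5, -1] × {1, 2, …, 10}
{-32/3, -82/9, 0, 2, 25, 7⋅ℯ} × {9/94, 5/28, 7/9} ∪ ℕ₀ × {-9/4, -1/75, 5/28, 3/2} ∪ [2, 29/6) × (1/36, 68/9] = (ℕ₀ × {-9/4, -1/75, 5/28, 3/2}) ∪ ([2, 29/6) × (1/36, 68/9]) ∪ ({-32/3, -82/9, 0, 2, 25, 7⋅ℯ} × {9/94, 5/28, 7/9})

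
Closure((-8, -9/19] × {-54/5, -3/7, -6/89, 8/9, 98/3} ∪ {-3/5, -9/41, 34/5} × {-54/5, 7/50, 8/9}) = ({-3/5, -9/41, 34/5} × {-54/5, 7/50, 8/9}) ∪ ([-8, -9/19] × {-54/5, -3/7, -6/89, 8/9, 98/3})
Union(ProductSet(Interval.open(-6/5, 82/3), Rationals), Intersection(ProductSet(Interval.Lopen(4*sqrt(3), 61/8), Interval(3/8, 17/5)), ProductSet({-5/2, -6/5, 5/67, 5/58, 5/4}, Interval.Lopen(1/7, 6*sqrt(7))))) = ProductSet(Interval.open(-6/5, 82/3), Rationals)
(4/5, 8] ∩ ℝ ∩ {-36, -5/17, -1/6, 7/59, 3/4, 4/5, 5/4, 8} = {5/4, 8}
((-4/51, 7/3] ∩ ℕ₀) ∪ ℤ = ℤ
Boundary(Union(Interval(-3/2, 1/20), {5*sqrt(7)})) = {-3/2, 1/20, 5*sqrt(7)}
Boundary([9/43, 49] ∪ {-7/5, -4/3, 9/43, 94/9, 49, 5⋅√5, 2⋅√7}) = {-7/5, -4/3, 9/43, 49}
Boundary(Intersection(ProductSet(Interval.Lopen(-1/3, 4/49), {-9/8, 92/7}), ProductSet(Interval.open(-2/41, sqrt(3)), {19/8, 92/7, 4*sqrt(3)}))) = ProductSet(Interval(-2/41, 4/49), {92/7})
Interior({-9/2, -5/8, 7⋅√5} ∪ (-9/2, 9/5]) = (-9/2, 9/5)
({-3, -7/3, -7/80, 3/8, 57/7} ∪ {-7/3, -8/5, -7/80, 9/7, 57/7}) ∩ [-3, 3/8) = {-3, -7/3, -8/5, -7/80}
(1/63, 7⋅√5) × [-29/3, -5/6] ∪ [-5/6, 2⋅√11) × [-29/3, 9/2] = ([-5/6, 2⋅√11) × [-29/3, 9/2]) ∪ ((1/63, 7⋅√5) × [-29/3, -5/6])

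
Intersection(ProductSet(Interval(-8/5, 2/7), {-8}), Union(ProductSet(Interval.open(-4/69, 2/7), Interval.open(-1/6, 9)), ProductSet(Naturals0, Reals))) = ProductSet(Range(0, 1, 1), {-8})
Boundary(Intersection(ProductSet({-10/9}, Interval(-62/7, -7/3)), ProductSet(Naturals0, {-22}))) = EmptySet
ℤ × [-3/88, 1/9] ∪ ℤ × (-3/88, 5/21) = ℤ × [-3/88, 5/21)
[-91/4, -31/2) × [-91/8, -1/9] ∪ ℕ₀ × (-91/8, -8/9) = (ℕ₀ × (-91/8, -8/9)) ∪ ([-91/4, -31/2) × [-91/8, -1/9])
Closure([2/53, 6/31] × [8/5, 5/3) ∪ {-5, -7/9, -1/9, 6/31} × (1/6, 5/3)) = ({-5, -7/9, -1/9, 6/31} × [1/6, 5/3]) ∪ ([2/53, 6/31] × [8/5, 5/3])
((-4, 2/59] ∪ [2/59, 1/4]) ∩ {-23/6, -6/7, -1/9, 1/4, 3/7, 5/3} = {-23/6, -6/7, -1/9, 1/4}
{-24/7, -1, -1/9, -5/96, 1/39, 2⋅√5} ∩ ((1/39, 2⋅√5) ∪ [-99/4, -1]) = {-24/7, -1}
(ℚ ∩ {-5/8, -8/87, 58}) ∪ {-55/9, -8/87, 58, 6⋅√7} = {-55/9, -5/8, -8/87, 58, 6⋅√7}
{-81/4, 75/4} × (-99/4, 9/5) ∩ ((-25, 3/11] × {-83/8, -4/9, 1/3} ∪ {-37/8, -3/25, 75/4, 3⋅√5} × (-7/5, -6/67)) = ({-81/4} × {-83/8, -4/9, 1/3}) ∪ ({75/4} × (-7/5, -6/67))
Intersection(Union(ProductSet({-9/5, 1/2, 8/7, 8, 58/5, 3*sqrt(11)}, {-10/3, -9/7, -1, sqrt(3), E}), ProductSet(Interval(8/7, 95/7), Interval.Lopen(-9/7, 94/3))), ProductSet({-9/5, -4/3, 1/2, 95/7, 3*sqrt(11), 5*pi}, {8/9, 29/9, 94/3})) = ProductSet({95/7, 3*sqrt(11)}, {8/9, 29/9, 94/3})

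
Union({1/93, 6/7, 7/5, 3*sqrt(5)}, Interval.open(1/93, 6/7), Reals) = Interval(-oo, oo)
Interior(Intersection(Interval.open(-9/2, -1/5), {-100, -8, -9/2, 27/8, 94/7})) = EmptySet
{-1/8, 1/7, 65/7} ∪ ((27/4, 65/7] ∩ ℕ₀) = {-1/8, 1/7, 65/7} ∪ {7, 8, 9}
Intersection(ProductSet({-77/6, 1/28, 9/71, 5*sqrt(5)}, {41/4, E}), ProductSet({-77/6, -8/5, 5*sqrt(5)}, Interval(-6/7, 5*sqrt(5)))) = ProductSet({-77/6, 5*sqrt(5)}, {41/4, E})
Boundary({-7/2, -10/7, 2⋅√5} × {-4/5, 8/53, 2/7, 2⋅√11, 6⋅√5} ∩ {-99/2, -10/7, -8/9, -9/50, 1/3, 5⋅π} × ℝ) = {-10/7} × {-4/5, 8/53, 2/7, 2⋅√11, 6⋅√5}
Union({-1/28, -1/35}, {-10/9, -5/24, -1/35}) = {-10/9, -5/24, -1/28, -1/35}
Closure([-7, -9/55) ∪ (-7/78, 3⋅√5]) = [-7, -9/55] ∪ [-7/78, 3⋅√5]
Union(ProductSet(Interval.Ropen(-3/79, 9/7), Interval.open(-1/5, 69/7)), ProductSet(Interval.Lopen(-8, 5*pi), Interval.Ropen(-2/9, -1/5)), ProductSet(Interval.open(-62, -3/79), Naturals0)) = Union(ProductSet(Interval.open(-62, -3/79), Naturals0), ProductSet(Interval.Lopen(-8, 5*pi), Interval.Ropen(-2/9, -1/5)), ProductSet(Interval.Ropen(-3/79, 9/7), Interval.open(-1/5, 69/7)))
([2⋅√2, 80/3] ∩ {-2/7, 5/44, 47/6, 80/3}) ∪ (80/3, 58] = {47/6} ∪ [80/3, 58]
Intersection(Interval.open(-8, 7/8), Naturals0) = Range(0, 1, 1)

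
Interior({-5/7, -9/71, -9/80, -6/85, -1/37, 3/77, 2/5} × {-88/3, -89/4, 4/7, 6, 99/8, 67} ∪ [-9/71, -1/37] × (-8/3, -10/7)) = (-9/71, -1/37) × (-8/3, -10/7)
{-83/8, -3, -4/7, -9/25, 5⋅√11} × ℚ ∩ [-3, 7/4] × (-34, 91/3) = {-3, -4/7, -9/25} × (ℚ ∩ (-34, 91/3))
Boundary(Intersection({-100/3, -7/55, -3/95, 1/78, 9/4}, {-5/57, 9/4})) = {9/4}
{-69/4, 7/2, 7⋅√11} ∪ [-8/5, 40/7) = {-69/4, 7⋅√11} ∪ [-8/5, 40/7)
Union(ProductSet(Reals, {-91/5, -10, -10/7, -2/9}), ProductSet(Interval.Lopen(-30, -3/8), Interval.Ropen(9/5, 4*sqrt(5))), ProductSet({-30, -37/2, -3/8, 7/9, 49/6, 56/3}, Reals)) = Union(ProductSet({-30, -37/2, -3/8, 7/9, 49/6, 56/3}, Reals), ProductSet(Interval.Lopen(-30, -3/8), Interval.Ropen(9/5, 4*sqrt(5))), ProductSet(Reals, {-91/5, -10, -10/7, -2/9}))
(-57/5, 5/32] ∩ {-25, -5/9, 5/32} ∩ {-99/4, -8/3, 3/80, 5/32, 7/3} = {5/32}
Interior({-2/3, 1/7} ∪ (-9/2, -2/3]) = (-9/2, -2/3)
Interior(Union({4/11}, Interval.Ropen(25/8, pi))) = Interval.open(25/8, pi)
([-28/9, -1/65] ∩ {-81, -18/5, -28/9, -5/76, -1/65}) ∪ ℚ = ℚ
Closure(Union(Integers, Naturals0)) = Integers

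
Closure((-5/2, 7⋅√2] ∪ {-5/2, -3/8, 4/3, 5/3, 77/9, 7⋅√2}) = [-5/2, 7⋅√2]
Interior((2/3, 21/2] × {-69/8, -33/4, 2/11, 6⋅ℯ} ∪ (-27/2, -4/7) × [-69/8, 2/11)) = (-27/2, -4/7) × (-69/8, 2/11)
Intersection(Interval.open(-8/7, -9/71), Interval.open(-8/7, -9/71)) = Interval.open(-8/7, -9/71)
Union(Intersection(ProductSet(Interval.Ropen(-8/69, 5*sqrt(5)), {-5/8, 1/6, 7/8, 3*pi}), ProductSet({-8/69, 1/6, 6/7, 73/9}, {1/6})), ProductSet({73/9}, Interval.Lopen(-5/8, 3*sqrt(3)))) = Union(ProductSet({73/9}, Interval.Lopen(-5/8, 3*sqrt(3))), ProductSet({-8/69, 1/6, 6/7, 73/9}, {1/6}))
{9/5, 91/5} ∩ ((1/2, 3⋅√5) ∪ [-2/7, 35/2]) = {9/5}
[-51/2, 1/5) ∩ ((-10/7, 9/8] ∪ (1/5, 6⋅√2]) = (-10/7, 1/5)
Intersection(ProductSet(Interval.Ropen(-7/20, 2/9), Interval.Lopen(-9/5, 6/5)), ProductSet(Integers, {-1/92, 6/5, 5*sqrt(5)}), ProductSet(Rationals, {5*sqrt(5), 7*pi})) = EmptySet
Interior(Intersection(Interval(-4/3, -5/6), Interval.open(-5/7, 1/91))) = EmptySet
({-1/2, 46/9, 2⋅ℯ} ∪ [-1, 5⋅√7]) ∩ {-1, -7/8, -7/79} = {-1, -7/8, -7/79}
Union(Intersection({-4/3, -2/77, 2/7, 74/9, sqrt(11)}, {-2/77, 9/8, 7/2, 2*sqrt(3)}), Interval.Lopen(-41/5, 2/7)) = Interval.Lopen(-41/5, 2/7)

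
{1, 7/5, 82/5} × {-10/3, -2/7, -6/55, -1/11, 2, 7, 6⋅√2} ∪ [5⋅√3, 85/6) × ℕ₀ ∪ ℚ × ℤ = (ℚ × ℤ) ∪ ([5⋅√3, 85/6) × ℕ₀) ∪ ({1, 7/5, 82/5} × {-10/3, -2/7, -6/55, -1/11, 2, 7, 6⋅√2})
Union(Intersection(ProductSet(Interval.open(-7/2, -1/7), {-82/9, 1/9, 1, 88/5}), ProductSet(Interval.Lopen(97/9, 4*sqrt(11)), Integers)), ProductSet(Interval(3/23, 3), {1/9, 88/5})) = ProductSet(Interval(3/23, 3), {1/9, 88/5})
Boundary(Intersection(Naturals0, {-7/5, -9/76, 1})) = {1}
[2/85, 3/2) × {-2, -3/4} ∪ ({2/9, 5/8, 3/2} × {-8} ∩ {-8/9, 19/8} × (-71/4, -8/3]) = [2/85, 3/2) × {-2, -3/4}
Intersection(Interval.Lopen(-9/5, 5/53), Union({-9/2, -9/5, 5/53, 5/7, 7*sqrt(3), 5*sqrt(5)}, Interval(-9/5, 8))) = Interval.Lopen(-9/5, 5/53)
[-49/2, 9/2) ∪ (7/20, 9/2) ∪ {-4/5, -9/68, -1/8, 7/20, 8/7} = [-49/2, 9/2)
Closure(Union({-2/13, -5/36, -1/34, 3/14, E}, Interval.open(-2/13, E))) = Interval(-2/13, E)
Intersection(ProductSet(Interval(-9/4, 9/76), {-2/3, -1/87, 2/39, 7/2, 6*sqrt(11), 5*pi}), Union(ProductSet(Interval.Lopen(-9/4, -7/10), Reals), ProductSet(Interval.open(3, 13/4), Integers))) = ProductSet(Interval.Lopen(-9/4, -7/10), {-2/3, -1/87, 2/39, 7/2, 6*sqrt(11), 5*pi})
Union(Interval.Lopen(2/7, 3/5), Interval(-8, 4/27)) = Union(Interval(-8, 4/27), Interval.Lopen(2/7, 3/5))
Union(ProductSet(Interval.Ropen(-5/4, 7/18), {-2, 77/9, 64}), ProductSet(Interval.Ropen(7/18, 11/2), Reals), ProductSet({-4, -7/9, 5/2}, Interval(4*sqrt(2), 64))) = Union(ProductSet({-4, -7/9, 5/2}, Interval(4*sqrt(2), 64)), ProductSet(Interval.Ropen(-5/4, 7/18), {-2, 77/9, 64}), ProductSet(Interval.Ropen(7/18, 11/2), Reals))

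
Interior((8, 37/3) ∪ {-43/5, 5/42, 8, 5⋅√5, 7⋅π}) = (8, 37/3)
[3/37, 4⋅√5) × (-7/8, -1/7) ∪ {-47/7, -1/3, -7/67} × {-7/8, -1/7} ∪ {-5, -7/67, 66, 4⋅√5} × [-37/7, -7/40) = ({-47/7, -1/3, -7/67} × {-7/8, -1/7}) ∪ ({-5, -7/67, 66, 4⋅√5} × [-37/7, -7/40)) ∪ ([3/37, 4⋅√5) × (-7/8, -1/7))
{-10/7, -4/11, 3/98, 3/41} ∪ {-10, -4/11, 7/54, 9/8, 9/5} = {-10, -10/7, -4/11, 3/98, 3/41, 7/54, 9/8, 9/5}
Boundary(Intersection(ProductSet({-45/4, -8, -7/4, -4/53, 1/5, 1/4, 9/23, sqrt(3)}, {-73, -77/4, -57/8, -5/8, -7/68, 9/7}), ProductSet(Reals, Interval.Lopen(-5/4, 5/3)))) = ProductSet({-45/4, -8, -7/4, -4/53, 1/5, 1/4, 9/23, sqrt(3)}, {-5/8, -7/68, 9/7})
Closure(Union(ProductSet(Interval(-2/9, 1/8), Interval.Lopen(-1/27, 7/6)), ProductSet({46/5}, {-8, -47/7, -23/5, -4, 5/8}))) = Union(ProductSet({46/5}, {-8, -47/7, -23/5, -4, 5/8}), ProductSet(Interval(-2/9, 1/8), Interval(-1/27, 7/6)))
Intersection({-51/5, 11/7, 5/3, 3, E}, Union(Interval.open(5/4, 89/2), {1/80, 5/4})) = {11/7, 5/3, 3, E}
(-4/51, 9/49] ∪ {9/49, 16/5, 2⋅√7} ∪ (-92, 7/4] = (-92, 7/4] ∪ {16/5, 2⋅√7}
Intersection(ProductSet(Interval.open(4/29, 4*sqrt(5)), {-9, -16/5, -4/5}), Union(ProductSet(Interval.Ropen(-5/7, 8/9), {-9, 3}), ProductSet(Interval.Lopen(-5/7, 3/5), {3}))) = ProductSet(Interval.open(4/29, 8/9), {-9})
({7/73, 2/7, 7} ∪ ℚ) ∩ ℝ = ℚ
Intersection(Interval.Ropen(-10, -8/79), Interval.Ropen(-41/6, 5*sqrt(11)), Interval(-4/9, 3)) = Interval.Ropen(-4/9, -8/79)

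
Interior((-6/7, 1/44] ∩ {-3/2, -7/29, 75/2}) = ∅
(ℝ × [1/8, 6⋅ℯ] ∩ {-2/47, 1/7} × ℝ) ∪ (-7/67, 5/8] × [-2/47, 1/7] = ({-2/47, 1/7} × [1/8, 6⋅ℯ]) ∪ ((-7/67, 5/8] × [-2/47, 1/7])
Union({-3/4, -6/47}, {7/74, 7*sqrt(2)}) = {-3/4, -6/47, 7/74, 7*sqrt(2)}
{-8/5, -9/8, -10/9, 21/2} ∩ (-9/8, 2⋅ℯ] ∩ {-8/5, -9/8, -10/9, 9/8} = {-10/9}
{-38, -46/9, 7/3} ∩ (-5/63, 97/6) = {7/3}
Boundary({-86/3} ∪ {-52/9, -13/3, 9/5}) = {-86/3, -52/9, -13/3, 9/5}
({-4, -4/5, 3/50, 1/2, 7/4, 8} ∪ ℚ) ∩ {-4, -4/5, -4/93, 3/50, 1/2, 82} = {-4, -4/5, -4/93, 3/50, 1/2, 82}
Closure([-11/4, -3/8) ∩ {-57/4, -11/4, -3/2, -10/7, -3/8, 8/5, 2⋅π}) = {-11/4, -3/2, -10/7}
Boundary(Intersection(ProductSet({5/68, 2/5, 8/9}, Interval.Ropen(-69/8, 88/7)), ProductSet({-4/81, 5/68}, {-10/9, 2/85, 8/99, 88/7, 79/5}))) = ProductSet({5/68}, {-10/9, 2/85, 8/99})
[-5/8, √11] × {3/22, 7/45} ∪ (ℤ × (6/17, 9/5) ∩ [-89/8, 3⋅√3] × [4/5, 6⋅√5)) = ({-11, -10, …, 5} × [4/5, 9/5)) ∪ ([-5/8, √11] × {3/22, 7/45})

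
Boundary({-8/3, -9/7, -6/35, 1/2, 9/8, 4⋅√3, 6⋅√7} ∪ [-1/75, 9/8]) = {-8/3, -9/7, -6/35, -1/75, 9/8, 4⋅√3, 6⋅√7}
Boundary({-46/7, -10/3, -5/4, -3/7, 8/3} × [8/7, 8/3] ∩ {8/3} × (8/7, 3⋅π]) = {8/3} × [8/7, 8/3]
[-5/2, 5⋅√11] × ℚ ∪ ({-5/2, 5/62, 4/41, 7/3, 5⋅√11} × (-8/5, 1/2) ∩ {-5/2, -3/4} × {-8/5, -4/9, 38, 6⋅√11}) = [-5/2, 5⋅√11] × ℚ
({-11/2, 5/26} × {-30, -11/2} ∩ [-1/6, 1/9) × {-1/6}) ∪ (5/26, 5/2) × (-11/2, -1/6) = (5/26, 5/2) × (-11/2, -1/6)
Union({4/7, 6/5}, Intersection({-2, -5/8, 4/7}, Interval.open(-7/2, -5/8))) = {-2, 4/7, 6/5}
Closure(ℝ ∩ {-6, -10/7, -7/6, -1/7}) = {-6, -10/7, -7/6, -1/7}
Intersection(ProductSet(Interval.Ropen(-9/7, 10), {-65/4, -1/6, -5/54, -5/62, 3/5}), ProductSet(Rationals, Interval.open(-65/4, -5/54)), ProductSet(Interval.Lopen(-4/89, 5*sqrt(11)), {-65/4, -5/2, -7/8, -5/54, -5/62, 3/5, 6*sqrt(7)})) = EmptySet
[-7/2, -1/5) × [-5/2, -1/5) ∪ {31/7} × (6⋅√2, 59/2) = ([-7/2, -1/5) × [-5/2, -1/5)) ∪ ({31/7} × (6⋅√2, 59/2))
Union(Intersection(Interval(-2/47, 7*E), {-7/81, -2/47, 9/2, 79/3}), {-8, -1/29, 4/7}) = {-8, -2/47, -1/29, 4/7, 9/2}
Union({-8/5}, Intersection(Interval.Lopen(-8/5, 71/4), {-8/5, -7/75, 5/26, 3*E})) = {-8/5, -7/75, 5/26, 3*E}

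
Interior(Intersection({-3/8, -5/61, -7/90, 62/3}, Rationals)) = EmptySet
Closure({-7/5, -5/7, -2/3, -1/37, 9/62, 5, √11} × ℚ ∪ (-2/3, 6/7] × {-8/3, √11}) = ([-2/3, 6/7] × {-8/3, √11}) ∪ ({-7/5, -5/7, -2/3, -1/37, 9/62, 5, √11} × ℝ)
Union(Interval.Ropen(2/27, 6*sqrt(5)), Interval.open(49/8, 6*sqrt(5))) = Interval.Ropen(2/27, 6*sqrt(5))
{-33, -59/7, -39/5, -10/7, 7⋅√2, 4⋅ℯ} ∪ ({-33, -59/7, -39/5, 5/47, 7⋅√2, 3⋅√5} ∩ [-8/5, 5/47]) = {-33, -59/7, -39/5, -10/7, 5/47, 7⋅√2, 4⋅ℯ}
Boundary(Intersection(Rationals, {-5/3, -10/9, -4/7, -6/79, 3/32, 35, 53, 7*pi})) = {-5/3, -10/9, -4/7, -6/79, 3/32, 35, 53}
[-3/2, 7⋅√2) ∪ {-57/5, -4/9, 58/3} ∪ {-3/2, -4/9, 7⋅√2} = {-57/5, 58/3} ∪ [-3/2, 7⋅√2]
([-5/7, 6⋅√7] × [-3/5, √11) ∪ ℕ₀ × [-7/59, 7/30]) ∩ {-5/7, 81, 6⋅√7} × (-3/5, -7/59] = ({81} × {-7/59}) ∪ ({-5/7, 6⋅√7} × (-3/5, -7/59])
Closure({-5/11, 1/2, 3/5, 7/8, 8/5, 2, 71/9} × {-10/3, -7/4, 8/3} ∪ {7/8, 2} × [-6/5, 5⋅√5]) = ({7/8, 2} × [-6/5, 5⋅√5]) ∪ ({-5/11, 1/2, 3/5, 7/8, 8/5, 2, 71/9} × {-10/3, -7/4, 8/3})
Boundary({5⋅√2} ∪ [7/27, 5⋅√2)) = {7/27, 5⋅√2}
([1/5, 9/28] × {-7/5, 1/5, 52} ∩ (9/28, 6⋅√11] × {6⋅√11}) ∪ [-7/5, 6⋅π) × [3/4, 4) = [-7/5, 6⋅π) × [3/4, 4)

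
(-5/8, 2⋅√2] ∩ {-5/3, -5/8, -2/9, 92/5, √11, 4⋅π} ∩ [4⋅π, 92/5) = ∅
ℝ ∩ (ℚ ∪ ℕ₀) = ℚ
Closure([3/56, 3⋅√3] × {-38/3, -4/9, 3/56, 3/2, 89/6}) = [3/56, 3⋅√3] × {-38/3, -4/9, 3/56, 3/2, 89/6}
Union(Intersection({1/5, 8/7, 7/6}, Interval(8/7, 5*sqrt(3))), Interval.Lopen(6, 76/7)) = Union({8/7, 7/6}, Interval.Lopen(6, 76/7))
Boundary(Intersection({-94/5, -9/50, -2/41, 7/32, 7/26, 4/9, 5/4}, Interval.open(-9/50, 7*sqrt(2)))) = {-2/41, 7/32, 7/26, 4/9, 5/4}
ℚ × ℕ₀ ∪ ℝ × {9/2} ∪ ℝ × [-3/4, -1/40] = (ℚ × ℕ₀) ∪ (ℝ × ([-3/4, -1/40] ∪ {9/2}))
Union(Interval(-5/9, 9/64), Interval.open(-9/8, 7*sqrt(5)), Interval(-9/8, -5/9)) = Interval.Ropen(-9/8, 7*sqrt(5))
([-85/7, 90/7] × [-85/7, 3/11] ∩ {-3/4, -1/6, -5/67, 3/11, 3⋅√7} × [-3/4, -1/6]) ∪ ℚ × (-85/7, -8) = (ℚ × (-85/7, -8)) ∪ ({-3/4, -1/6, -5/67, 3/11, 3⋅√7} × [-3/4, -1/6])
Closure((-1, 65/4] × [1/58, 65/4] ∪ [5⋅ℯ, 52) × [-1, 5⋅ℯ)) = ({52} × [-1, 5⋅ℯ]) ∪ ([5⋅ℯ, 52] × {-1}) ∪ ({52, 5⋅ℯ} × [-1, 1/58]) ∪ ([-1, 65/4] × [1/58, 65/4]) ∪ ([65/4, 52] × {-1, 5⋅ℯ}) ∪ ([5⋅ℯ, 52) × [-1, 5⋅ℯ))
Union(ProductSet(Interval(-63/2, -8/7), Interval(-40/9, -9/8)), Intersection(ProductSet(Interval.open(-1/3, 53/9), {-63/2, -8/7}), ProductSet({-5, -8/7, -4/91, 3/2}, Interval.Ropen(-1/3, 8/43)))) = ProductSet(Interval(-63/2, -8/7), Interval(-40/9, -9/8))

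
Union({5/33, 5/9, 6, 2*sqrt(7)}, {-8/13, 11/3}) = {-8/13, 5/33, 5/9, 11/3, 6, 2*sqrt(7)}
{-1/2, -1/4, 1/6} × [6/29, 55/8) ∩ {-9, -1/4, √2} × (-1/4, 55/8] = {-1/4} × [6/29, 55/8)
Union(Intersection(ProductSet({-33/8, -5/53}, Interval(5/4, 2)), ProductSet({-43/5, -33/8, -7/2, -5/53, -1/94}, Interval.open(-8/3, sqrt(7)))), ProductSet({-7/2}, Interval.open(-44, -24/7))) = Union(ProductSet({-7/2}, Interval.open(-44, -24/7)), ProductSet({-33/8, -5/53}, Interval(5/4, 2)))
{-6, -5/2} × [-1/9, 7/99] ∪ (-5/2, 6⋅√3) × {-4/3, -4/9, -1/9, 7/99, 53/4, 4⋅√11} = ({-6, -5/2} × [-1/9, 7/99]) ∪ ((-5/2, 6⋅√3) × {-4/3, -4/9, -1/9, 7/99, 53/4, 4⋅√11})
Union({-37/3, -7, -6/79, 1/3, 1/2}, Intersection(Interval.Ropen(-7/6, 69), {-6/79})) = {-37/3, -7, -6/79, 1/3, 1/2}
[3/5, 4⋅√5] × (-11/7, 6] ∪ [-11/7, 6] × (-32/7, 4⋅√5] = ([-11/7, 6] × (-32/7, 4⋅√5]) ∪ ([3/5, 4⋅√5] × (-11/7, 6])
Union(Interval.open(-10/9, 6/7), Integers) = Union(Integers, Interval.open(-10/9, 6/7))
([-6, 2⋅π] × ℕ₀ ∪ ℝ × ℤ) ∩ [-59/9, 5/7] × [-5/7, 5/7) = [-59/9, 5/7] × {0}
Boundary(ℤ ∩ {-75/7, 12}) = {12}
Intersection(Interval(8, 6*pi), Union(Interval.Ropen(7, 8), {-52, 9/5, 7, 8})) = {8}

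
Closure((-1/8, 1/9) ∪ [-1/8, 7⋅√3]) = [-1/8, 7⋅√3]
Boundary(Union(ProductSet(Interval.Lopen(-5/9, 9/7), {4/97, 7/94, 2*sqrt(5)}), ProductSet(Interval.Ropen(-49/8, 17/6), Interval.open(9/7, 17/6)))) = Union(ProductSet({-49/8, 17/6}, Interval(9/7, 17/6)), ProductSet(Interval(-49/8, 17/6), {9/7, 17/6}), ProductSet(Interval(-5/9, 9/7), {4/97, 7/94, 2*sqrt(5)}))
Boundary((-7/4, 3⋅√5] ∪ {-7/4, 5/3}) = {-7/4, 3⋅√5}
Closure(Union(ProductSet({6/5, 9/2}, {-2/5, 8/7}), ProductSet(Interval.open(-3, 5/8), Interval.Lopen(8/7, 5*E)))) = Union(ProductSet({-3, 5/8}, Interval(8/7, 5*E)), ProductSet({6/5, 9/2}, {-2/5, 8/7}), ProductSet(Interval(-3, 5/8), {8/7, 5*E}), ProductSet(Interval.open(-3, 5/8), Interval.Lopen(8/7, 5*E)))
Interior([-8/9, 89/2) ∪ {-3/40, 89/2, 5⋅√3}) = (-8/9, 89/2)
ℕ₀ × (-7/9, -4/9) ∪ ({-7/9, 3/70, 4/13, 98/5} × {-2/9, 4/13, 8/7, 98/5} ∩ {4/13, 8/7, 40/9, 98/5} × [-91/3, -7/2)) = ℕ₀ × (-7/9, -4/9)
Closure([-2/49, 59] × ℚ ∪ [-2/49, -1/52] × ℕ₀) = [-2/49, 59] × ℝ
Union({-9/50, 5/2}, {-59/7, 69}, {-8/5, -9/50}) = {-59/7, -8/5, -9/50, 5/2, 69}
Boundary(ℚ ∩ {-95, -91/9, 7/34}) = {-95, -91/9, 7/34}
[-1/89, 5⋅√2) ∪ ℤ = ℤ ∪ [-1/89, 5⋅√2)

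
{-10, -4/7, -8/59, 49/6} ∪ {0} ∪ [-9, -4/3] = {-10, -4/7, -8/59, 0, 49/6} ∪ [-9, -4/3]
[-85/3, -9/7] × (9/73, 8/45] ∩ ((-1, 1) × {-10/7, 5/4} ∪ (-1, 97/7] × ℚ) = ∅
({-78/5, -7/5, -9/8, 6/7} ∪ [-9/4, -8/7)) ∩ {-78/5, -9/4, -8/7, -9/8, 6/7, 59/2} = {-78/5, -9/4, -9/8, 6/7}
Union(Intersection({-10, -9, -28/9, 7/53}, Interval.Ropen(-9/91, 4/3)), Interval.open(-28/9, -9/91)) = Union({7/53}, Interval.open(-28/9, -9/91))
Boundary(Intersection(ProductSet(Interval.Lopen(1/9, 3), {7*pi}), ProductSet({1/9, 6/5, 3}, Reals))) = ProductSet({6/5, 3}, {7*pi})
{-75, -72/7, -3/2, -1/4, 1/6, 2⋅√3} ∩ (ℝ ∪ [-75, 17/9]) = {-75, -72/7, -3/2, -1/4, 1/6, 2⋅√3}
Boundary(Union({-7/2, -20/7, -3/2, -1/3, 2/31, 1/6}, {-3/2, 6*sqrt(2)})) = {-7/2, -20/7, -3/2, -1/3, 2/31, 1/6, 6*sqrt(2)}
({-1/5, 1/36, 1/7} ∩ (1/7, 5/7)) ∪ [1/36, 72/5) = [1/36, 72/5)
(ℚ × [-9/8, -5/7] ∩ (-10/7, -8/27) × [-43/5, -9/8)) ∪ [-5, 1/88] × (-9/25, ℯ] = [-5, 1/88] × (-9/25, ℯ]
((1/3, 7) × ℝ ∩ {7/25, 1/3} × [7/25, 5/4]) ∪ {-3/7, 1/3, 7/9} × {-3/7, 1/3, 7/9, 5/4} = {-3/7, 1/3, 7/9} × {-3/7, 1/3, 7/9, 5/4}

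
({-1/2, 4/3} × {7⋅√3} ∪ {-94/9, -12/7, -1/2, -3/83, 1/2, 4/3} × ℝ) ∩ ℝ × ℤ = {-94/9, -12/7, -1/2, -3/83, 1/2, 4/3} × ℤ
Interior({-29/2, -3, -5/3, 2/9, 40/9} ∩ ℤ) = ∅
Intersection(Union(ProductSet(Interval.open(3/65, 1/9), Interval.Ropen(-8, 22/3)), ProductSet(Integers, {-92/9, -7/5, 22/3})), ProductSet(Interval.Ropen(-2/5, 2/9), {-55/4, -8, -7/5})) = Union(ProductSet(Interval.open(3/65, 1/9), {-8, -7/5}), ProductSet(Range(0, 1, 1), {-7/5}))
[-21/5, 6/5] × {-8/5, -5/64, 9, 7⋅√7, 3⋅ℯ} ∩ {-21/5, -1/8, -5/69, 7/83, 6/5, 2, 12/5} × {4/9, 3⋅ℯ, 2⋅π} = {-21/5, -1/8, -5/69, 7/83, 6/5} × {3⋅ℯ}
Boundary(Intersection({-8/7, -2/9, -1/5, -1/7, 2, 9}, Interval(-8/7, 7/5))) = {-8/7, -2/9, -1/5, -1/7}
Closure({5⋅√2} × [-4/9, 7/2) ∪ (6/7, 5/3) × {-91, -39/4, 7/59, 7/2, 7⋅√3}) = ({5⋅√2} × [-4/9, 7/2]) ∪ ([6/7, 5/3] × {-91, -39/4, 7/59, 7/2, 7⋅√3})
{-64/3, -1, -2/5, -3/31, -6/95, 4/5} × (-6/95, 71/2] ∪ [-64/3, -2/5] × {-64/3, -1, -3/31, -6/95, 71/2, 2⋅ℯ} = ({-64/3, -1, -2/5, -3/31, -6/95, 4/5} × (-6/95, 71/2]) ∪ ([-64/3, -2/5] × {-64/3, -1, -3/31, -6/95, 71/2, 2⋅ℯ})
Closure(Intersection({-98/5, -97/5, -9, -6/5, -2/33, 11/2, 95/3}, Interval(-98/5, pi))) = {-98/5, -97/5, -9, -6/5, -2/33}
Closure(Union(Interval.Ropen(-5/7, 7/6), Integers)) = Union(Integers, Interval(-5/7, 7/6))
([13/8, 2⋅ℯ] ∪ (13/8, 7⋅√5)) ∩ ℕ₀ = {2, 3, …, 15}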